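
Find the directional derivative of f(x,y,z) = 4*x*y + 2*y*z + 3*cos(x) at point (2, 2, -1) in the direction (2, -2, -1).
-2*sin(2)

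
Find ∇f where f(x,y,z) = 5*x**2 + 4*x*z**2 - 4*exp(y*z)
(10*x + 4*z**2, -4*z*exp(y*z), 8*x*z - 4*y*exp(y*z))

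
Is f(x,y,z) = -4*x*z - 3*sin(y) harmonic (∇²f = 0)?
No, ∇²f = 3*sin(y)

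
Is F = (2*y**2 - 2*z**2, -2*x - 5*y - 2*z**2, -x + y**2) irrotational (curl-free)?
No, ∇×F = (2*y + 4*z, 1 - 4*z, -4*y - 2)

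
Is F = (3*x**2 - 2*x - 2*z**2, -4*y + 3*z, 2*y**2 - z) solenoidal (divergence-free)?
No, ∇·F = 6*x - 7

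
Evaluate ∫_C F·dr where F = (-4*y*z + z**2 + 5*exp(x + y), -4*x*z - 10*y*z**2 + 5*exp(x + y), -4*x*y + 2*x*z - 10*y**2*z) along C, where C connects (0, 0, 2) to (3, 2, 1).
-46 + 5*exp(5)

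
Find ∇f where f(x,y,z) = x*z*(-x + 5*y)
(z*(-2*x + 5*y), 5*x*z, x*(-x + 5*y))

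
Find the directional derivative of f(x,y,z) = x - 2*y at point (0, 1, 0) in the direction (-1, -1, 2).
sqrt(6)/6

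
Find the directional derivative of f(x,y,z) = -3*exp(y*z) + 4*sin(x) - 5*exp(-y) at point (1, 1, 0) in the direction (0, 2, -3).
sqrt(13)*(10 + 9*E)*exp(-1)/13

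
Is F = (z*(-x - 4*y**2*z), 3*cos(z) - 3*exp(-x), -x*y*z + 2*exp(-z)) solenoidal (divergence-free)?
No, ∇·F = -x*y - z - 2*exp(-z)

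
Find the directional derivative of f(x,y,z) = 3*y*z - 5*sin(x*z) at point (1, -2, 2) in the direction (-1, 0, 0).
10*cos(2)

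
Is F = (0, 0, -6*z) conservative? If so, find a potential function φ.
Yes, F is conservative. φ = -3*z**2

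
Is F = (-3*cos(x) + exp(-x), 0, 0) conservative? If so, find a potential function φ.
Yes, F is conservative. φ = -3*sin(x) - exp(-x)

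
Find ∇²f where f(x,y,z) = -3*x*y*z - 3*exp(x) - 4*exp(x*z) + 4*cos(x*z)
-4*x**2*exp(x*z) - 4*x**2*cos(x*z) - 4*z**2*exp(x*z) - 4*z**2*cos(x*z) - 3*exp(x)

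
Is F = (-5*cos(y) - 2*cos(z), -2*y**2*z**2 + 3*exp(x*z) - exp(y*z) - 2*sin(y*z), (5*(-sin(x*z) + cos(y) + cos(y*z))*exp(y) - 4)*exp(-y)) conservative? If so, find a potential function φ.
No, ∇×F = (-3*x*exp(x*z) + 4*y**2*z + y*exp(y*z) + 2*y*cos(y*z) - 5*z*sin(y*z) - 5*sin(y) + 4*exp(-y), 5*z*cos(x*z) + 2*sin(z), 3*z*exp(x*z) - 5*sin(y)) ≠ 0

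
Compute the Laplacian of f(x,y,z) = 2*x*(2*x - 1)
8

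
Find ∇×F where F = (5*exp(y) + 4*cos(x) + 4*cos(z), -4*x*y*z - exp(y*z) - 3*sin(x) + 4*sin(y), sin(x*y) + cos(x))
(4*x*y + x*cos(x*y) + y*exp(y*z), -y*cos(x*y) + sin(x) - 4*sin(z), -4*y*z - 5*exp(y) - 3*cos(x))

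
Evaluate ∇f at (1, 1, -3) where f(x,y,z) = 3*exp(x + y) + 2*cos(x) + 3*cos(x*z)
(-2*sin(1) - 9*sin(3) + 3*exp(2), 3*exp(2), 3*sin(3))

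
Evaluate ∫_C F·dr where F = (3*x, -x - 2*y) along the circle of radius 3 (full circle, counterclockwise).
-9*pi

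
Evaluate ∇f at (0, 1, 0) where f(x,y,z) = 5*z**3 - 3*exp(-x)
(3, 0, 0)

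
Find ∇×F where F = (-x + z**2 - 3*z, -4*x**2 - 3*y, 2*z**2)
(0, 2*z - 3, -8*x)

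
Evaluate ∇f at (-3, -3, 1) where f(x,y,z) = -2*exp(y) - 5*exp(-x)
(5*exp(3), -2*exp(-3), 0)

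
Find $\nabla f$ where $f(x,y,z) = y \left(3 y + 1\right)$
(0, 6*y + 1, 0)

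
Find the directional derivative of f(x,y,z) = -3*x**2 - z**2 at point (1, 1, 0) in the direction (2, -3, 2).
-12*sqrt(17)/17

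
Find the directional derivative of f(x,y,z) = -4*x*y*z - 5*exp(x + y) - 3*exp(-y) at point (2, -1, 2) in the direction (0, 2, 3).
4*sqrt(13)*(-E - 2)/13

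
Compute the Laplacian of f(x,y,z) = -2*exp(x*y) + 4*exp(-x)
-2*x**2*exp(x*y) - 2*y**2*exp(x*y) + 4*exp(-x)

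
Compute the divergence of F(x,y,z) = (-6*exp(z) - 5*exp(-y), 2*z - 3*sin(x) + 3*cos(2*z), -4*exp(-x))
0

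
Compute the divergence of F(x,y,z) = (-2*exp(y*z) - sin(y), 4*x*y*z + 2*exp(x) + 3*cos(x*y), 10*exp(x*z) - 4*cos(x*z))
x*(4*z + 10*exp(x*z) - 3*sin(x*y) + 4*sin(x*z))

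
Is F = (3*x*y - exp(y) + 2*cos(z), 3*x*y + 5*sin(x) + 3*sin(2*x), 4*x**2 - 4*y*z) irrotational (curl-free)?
No, ∇×F = (-4*z, -8*x - 2*sin(z), -3*x + 3*y + exp(y) + 5*cos(x) + 6*cos(2*x))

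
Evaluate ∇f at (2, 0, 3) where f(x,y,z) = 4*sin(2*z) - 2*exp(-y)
(0, 2, 8*cos(6))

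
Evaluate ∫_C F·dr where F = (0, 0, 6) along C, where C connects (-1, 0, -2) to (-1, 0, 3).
30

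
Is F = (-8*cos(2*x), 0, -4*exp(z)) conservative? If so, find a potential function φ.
Yes, F is conservative. φ = -4*exp(z) - 4*sin(2*x)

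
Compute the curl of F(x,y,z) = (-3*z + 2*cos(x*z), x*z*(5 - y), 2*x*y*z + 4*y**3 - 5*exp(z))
(2*x*z + x*(y - 5) + 12*y**2, -2*x*sin(x*z) - 2*y*z - 3, z*(5 - y))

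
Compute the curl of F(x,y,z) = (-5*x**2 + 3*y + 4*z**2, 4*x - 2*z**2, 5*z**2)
(4*z, 8*z, 1)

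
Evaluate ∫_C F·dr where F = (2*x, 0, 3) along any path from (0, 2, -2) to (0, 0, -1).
3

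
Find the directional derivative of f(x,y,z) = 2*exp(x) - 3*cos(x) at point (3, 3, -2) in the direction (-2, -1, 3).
-sqrt(14)*(3*sin(3) + 2*exp(3))/7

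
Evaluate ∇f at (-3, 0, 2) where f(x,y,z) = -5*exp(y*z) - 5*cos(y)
(0, -10, 0)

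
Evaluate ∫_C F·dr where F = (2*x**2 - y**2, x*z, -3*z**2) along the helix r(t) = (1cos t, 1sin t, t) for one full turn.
pi**2*(1 - 8*pi)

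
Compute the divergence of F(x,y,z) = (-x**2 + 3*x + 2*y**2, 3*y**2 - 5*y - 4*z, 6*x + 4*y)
-2*x + 6*y - 2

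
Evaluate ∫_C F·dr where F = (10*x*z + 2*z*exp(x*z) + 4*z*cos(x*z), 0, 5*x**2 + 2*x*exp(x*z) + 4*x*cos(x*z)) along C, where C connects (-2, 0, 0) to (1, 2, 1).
3 + 4*sin(1) + 2*E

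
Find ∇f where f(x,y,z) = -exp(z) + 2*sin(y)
(0, 2*cos(y), -exp(z))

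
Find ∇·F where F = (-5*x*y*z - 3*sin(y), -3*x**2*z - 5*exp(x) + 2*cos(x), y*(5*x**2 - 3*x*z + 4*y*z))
y*(-3*x + 4*y - 5*z)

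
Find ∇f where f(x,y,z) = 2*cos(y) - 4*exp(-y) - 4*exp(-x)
(4*exp(-x), -2*sin(y) + 4*exp(-y), 0)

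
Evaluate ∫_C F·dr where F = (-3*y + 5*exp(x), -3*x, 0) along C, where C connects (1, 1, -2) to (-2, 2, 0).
-5*E + 5*exp(-2) + 15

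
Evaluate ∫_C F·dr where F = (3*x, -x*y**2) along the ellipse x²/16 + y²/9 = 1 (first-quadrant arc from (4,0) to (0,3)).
-24 - 27*pi/4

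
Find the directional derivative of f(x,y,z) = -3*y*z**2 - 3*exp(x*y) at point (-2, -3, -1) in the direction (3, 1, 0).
3*sqrt(10)*(-1 + 11*exp(6))/10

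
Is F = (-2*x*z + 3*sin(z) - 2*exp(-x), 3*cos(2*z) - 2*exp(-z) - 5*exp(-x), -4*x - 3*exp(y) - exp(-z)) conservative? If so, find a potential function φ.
No, ∇×F = (-3*exp(y) + 6*sin(2*z) - 2*exp(-z), -2*x + 3*cos(z) + 4, 5*exp(-x)) ≠ 0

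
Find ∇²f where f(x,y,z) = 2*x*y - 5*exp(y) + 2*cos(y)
-5*exp(y) - 2*cos(y)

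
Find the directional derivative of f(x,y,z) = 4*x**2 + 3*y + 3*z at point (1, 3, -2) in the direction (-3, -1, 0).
-27*sqrt(10)/10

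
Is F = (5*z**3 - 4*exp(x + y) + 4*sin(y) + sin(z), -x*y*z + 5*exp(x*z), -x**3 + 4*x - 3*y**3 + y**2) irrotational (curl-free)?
No, ∇×F = (x*y - 5*x*exp(x*z) - 9*y**2 + 2*y, 3*x**2 + 15*z**2 + cos(z) - 4, -y*z + 5*z*exp(x*z) + 4*exp(x + y) - 4*cos(y))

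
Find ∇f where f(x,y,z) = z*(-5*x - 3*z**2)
(-5*z, 0, -5*x - 9*z**2)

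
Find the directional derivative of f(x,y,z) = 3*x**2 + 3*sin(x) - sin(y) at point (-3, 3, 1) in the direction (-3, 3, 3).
sqrt(3)*(6 - 4*cos(3)/3)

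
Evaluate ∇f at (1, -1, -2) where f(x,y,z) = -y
(0, -1, 0)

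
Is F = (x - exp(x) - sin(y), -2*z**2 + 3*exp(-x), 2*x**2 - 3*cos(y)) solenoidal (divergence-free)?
No, ∇·F = 1 - exp(x)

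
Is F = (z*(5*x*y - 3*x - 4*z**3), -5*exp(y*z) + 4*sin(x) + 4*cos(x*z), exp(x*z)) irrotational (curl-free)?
No, ∇×F = (4*x*sin(x*z) + 5*y*exp(y*z), 5*x*y - 3*x - 16*z**3 - z*exp(x*z), -5*x*z - 4*z*sin(x*z) + 4*cos(x))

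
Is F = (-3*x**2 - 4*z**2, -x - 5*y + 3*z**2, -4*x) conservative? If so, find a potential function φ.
No, ∇×F = (-6*z, 4 - 8*z, -1) ≠ 0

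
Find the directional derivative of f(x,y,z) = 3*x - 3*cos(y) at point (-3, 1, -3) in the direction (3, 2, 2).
3*sqrt(17)*(2*sin(1) + 3)/17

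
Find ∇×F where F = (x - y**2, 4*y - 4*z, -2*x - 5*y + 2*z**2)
(-1, 2, 2*y)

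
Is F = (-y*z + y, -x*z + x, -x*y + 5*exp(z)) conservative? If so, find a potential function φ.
Yes, F is conservative. φ = -x*y*z + x*y + 5*exp(z)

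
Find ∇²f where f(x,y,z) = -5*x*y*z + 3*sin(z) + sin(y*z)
-y**2*sin(y*z) - z**2*sin(y*z) - 3*sin(z)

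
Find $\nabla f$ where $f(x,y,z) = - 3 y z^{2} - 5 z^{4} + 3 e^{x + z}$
(3*exp(x + z), -3*z**2, -6*y*z - 20*z**3 + 3*exp(x + z))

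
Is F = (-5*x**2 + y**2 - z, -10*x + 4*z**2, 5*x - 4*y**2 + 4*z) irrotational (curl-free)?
No, ∇×F = (-8*y - 8*z, -6, -2*y - 10)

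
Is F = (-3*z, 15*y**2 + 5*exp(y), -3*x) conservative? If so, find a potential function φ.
Yes, F is conservative. φ = -3*x*z + 5*y**3 + 5*exp(y)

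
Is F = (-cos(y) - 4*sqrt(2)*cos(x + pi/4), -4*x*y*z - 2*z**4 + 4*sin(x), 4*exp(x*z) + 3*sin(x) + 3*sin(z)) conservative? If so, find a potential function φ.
No, ∇×F = (4*x*y + 8*z**3, -4*z*exp(x*z) - 3*cos(x), -4*y*z - sin(y) + 4*cos(x)) ≠ 0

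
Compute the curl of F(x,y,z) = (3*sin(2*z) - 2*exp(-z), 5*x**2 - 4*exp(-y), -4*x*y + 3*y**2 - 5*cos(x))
(-4*x + 6*y, 4*y - 5*sin(x) + 6*cos(2*z) + 2*exp(-z), 10*x)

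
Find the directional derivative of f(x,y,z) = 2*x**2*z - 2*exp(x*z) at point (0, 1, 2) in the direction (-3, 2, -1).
6*sqrt(14)/7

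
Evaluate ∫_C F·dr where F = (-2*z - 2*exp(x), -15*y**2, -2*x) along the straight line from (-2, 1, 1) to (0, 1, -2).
-6 + 2*exp(-2)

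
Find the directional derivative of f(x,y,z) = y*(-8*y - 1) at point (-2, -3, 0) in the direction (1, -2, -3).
-47*sqrt(14)/7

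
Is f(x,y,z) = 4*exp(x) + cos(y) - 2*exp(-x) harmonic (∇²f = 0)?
No, ∇²f = 4*exp(x) - cos(y) - 2*exp(-x)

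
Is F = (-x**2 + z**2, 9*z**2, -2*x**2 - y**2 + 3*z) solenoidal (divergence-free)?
No, ∇·F = 3 - 2*x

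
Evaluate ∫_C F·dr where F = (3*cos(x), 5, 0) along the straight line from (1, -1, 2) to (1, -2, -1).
-5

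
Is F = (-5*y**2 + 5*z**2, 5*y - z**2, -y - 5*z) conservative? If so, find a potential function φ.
No, ∇×F = (2*z - 1, 10*z, 10*y) ≠ 0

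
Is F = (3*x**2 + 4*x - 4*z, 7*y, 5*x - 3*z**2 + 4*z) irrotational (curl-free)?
No, ∇×F = (0, -9, 0)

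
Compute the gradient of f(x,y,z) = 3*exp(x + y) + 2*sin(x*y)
(2*y*cos(x*y) + 3*exp(x + y), 2*x*cos(x*y) + 3*exp(x + y), 0)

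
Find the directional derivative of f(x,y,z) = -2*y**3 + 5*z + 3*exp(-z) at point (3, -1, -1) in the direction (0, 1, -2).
2*sqrt(5)*(-8 + 3*E)/5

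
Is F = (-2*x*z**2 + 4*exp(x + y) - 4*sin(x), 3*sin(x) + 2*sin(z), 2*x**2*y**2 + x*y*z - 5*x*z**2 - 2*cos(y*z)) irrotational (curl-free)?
No, ∇×F = (4*x**2*y + x*z + 2*z*sin(y*z) - 2*cos(z), -4*x*y**2 - 4*x*z - y*z + 5*z**2, -4*exp(x + y) + 3*cos(x))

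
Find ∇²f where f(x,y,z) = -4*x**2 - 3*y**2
-14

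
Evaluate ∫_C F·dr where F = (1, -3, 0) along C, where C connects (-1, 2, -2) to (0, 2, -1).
1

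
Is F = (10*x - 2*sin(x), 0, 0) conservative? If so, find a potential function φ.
Yes, F is conservative. φ = 5*x**2 + 2*cos(x)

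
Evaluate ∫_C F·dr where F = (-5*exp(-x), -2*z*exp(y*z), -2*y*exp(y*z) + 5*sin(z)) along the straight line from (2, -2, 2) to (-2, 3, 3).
-2*exp(9) + 5*cos(2) - 5*exp(-2) + 2*exp(-4) - 5*cos(3) + 5*exp(2)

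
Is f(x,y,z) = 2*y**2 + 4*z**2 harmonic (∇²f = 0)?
No, ∇²f = 12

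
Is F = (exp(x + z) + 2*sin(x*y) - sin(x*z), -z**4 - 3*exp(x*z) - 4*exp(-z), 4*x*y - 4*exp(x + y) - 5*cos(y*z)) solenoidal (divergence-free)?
No, ∇·F = 5*y*sin(y*z) + 2*y*cos(x*y) - z*cos(x*z) + exp(x + z)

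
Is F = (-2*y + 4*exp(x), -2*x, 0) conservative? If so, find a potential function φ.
Yes, F is conservative. φ = -2*x*y + 4*exp(x)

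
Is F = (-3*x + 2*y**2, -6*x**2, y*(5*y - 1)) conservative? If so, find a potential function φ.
No, ∇×F = (10*y - 1, 0, -12*x - 4*y) ≠ 0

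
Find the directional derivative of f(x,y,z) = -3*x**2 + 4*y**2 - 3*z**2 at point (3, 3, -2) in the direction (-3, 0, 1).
33*sqrt(10)/5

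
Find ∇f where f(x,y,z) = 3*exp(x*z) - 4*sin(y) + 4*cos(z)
(3*z*exp(x*z), -4*cos(y), 3*x*exp(x*z) - 4*sin(z))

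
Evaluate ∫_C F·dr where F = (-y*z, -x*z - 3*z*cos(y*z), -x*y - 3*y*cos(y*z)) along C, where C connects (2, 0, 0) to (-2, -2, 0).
0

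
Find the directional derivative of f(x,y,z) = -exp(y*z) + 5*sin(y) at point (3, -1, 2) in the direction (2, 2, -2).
sqrt(3)*(-3 + 5*exp(2)*cos(1))*exp(-2)/3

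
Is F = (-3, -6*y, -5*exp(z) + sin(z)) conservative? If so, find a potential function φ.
Yes, F is conservative. φ = -3*x - 3*y**2 - 5*exp(z) - cos(z)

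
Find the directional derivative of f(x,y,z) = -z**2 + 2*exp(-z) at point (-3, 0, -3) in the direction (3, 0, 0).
0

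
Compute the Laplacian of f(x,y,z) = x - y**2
-2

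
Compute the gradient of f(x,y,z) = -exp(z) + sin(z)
(0, 0, -exp(z) + cos(z))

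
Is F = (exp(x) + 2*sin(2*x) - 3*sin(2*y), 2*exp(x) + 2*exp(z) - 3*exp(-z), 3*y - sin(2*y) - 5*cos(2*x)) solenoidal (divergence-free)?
No, ∇·F = exp(x) + 4*cos(2*x)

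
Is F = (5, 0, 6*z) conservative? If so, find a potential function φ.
Yes, F is conservative. φ = 5*x + 3*z**2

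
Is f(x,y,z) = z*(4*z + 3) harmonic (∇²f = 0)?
No, ∇²f = 8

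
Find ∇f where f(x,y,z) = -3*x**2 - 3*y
(-6*x, -3, 0)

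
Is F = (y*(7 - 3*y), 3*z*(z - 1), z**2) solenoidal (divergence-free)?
No, ∇·F = 2*z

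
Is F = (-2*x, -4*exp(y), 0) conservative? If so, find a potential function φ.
Yes, F is conservative. φ = -x**2 - 4*exp(y)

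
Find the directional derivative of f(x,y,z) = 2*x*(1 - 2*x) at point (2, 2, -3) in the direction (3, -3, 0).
-7*sqrt(2)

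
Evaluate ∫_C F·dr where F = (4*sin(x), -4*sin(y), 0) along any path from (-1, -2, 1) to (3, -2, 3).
4*cos(1) - 4*cos(3)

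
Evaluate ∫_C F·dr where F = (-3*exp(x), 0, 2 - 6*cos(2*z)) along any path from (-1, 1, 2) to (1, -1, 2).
-6*sinh(1)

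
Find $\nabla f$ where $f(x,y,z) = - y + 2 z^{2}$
(0, -1, 4*z)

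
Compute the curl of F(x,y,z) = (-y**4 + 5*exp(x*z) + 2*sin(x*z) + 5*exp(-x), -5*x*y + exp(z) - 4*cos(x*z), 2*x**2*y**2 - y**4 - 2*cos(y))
(4*x**2*y - 4*x*sin(x*z) - 4*y**3 - exp(z) + 2*sin(y), x*(-4*y**2 + 5*exp(x*z) + 2*cos(x*z)), 4*y**3 - 5*y + 4*z*sin(x*z))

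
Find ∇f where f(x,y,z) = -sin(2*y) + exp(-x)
(-exp(-x), -2*cos(2*y), 0)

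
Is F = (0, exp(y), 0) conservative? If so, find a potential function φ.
Yes, F is conservative. φ = exp(y)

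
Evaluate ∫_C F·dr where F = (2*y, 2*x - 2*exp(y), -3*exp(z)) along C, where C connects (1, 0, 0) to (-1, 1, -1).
-5*cosh(1) + sinh(1) + 3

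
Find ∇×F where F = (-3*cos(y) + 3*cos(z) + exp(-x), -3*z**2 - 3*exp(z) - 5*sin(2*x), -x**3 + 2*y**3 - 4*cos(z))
(6*y**2 + 6*z + 3*exp(z), 3*x**2 - 3*sin(z), -3*sin(y) - 10*cos(2*x))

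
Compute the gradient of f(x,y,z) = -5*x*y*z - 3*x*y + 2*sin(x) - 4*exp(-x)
(-5*y*z - 3*y + 2*cos(x) + 4*exp(-x), x*(-5*z - 3), -5*x*y)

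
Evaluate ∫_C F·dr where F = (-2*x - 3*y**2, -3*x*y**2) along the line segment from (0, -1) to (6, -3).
-12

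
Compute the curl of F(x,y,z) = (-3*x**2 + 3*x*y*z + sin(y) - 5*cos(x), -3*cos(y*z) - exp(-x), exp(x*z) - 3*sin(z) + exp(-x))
(-3*y*sin(y*z), 3*x*y - z*exp(x*z) + exp(-x), -3*x*z - cos(y) + exp(-x))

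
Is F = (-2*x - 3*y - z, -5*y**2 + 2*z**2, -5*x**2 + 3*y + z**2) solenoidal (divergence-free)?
No, ∇·F = -10*y + 2*z - 2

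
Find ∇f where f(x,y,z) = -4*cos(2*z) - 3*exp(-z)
(0, 0, 8*sin(2*z) + 3*exp(-z))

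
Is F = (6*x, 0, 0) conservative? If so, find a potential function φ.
Yes, F is conservative. φ = 3*x**2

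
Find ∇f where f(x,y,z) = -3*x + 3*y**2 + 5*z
(-3, 6*y, 5)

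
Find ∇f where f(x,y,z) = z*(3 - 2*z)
(0, 0, 3 - 4*z)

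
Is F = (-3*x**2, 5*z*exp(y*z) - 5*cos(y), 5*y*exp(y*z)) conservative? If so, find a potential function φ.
Yes, F is conservative. φ = -x**3 + 5*exp(y*z) - 5*sin(y)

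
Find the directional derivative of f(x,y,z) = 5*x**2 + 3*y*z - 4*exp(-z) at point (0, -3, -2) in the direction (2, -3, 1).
sqrt(14)*(9 + 4*exp(2))/14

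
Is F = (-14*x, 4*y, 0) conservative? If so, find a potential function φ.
Yes, F is conservative. φ = -7*x**2 + 2*y**2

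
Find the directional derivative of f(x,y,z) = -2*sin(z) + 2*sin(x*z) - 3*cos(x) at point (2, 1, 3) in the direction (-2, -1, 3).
-3*sqrt(14)*(cos(3) + sin(2))/7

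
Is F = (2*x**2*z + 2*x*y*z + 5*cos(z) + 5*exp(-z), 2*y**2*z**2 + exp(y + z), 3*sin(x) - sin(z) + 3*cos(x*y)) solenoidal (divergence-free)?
No, ∇·F = 4*x*z + 4*y*z**2 + 2*y*z + exp(y + z) - cos(z)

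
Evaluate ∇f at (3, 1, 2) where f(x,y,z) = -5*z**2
(0, 0, -20)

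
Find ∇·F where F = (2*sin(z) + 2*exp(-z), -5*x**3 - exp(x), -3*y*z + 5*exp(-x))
-3*y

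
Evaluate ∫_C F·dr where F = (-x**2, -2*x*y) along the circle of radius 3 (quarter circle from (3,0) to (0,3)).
-9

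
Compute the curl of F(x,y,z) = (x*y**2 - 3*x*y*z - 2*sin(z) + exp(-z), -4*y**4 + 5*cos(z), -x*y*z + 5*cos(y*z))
(-x*z - 5*z*sin(y*z) + 5*sin(z), -3*x*y + y*z - 2*cos(z) - exp(-z), x*(-2*y + 3*z))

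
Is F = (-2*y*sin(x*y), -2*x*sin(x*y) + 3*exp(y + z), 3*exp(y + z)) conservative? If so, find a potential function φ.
Yes, F is conservative. φ = 3*exp(y + z) + 2*cos(x*y)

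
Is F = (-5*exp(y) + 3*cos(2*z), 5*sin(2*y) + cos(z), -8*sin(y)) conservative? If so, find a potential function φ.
No, ∇×F = (sin(z) - 8*cos(y), -6*sin(2*z), 5*exp(y)) ≠ 0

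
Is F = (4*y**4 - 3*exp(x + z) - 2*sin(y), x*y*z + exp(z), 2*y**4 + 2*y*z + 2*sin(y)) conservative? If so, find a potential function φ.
No, ∇×F = (-x*y + 8*y**3 + 2*z - exp(z) + 2*cos(y), -3*exp(x + z), -16*y**3 + y*z + 2*cos(y)) ≠ 0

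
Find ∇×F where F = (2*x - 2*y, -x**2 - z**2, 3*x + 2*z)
(2*z, -3, 2 - 2*x)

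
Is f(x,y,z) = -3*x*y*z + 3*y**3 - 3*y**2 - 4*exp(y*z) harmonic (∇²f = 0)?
No, ∇²f = -4*y**2*exp(y*z) + 18*y - 4*z**2*exp(y*z) - 6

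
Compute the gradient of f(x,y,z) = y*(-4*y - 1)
(0, -8*y - 1, 0)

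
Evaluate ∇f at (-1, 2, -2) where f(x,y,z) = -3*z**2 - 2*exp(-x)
(2*E, 0, 12)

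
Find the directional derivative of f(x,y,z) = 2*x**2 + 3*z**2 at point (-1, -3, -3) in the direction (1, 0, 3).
-29*sqrt(10)/5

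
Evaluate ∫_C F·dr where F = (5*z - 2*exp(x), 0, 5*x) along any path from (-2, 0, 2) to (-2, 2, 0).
20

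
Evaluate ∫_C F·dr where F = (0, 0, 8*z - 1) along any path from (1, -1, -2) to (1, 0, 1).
-15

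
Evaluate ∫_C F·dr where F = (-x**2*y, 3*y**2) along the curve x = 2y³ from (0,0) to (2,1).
-7/5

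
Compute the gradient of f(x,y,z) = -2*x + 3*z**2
(-2, 0, 6*z)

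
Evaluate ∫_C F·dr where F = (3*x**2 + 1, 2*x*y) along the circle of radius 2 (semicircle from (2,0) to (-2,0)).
-28/3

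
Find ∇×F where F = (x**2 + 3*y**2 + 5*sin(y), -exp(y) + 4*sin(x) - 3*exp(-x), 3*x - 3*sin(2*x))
(0, 6*cos(2*x) - 3, -6*y + 4*cos(x) - 5*cos(y) + 3*exp(-x))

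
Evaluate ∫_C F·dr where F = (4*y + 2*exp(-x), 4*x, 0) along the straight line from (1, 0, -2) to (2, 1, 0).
-2*exp(-2) + 2*exp(-1) + 8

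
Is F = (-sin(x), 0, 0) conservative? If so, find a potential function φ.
Yes, F is conservative. φ = cos(x)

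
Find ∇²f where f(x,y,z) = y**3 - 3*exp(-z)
6*y - 3*exp(-z)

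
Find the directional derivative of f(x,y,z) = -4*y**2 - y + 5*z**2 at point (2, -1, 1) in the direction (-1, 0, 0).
0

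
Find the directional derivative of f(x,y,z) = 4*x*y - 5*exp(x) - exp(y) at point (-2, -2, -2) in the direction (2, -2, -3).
-8*sqrt(17)*exp(-2)/17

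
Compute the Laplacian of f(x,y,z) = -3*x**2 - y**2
-8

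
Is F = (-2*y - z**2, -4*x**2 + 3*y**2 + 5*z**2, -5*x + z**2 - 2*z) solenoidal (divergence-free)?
No, ∇·F = 6*y + 2*z - 2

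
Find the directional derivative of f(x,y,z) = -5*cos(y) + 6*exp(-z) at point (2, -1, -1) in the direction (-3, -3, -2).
3*sqrt(22)*(5*sin(1) + 4*E)/22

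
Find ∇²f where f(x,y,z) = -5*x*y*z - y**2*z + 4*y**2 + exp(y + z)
-2*z + 2*exp(y + z) + 8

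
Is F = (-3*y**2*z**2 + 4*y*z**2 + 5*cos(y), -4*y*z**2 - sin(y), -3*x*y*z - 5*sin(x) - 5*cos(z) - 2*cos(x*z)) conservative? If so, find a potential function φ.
No, ∇×F = (z*(-3*x + 8*y), -6*y**2*z + 11*y*z - 2*z*sin(x*z) + 5*cos(x), 6*y*z**2 - 4*z**2 + 5*sin(y)) ≠ 0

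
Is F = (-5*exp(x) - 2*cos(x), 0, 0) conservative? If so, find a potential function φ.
Yes, F is conservative. φ = -5*exp(x) - 2*sin(x)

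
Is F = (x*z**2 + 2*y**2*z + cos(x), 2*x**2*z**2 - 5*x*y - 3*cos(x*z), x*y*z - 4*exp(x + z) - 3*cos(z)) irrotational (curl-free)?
No, ∇×F = (x*(-4*x*z + z - 3*sin(x*z)), 2*x*z + 2*y**2 - y*z + 4*exp(x + z), 4*x*z**2 - 4*y*z - 5*y + 3*z*sin(x*z))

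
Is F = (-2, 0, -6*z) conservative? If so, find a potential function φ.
Yes, F is conservative. φ = -2*x - 3*z**2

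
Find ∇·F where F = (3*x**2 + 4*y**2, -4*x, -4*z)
6*x - 4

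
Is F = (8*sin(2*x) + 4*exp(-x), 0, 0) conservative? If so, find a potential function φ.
Yes, F is conservative. φ = -4*cos(2*x) - 4*exp(-x)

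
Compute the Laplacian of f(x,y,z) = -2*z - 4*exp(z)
-4*exp(z)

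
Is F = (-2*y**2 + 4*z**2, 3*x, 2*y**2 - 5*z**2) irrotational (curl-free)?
No, ∇×F = (4*y, 8*z, 4*y + 3)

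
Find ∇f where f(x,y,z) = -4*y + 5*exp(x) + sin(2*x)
(5*exp(x) + 2*cos(2*x), -4, 0)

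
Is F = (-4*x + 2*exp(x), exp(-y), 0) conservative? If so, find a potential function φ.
Yes, F is conservative. φ = -2*x**2 + 2*exp(x) - exp(-y)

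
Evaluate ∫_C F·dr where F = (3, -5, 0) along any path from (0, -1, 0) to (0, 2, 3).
-15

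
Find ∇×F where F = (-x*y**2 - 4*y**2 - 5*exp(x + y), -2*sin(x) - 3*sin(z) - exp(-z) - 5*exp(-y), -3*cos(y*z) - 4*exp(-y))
(3*z*sin(y*z) + 3*cos(z) - exp(-z) + 4*exp(-y), 0, 2*x*y + 8*y + 5*exp(x + y) - 2*cos(x))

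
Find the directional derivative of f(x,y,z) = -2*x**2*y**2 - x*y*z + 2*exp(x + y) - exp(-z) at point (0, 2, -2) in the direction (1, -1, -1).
sqrt(3)*(4 - exp(2))/3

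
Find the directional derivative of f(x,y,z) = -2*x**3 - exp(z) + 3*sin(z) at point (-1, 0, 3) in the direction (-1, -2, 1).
sqrt(6)*(-exp(3) + 3*cos(3) + 6)/6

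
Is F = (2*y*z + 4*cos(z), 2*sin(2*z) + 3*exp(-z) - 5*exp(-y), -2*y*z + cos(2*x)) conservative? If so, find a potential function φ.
No, ∇×F = (-2*z - 4*cos(2*z) + 3*exp(-z), 2*y + 2*sin(2*x) - 4*sin(z), -2*z) ≠ 0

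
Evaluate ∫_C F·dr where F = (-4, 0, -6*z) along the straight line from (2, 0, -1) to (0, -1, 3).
-16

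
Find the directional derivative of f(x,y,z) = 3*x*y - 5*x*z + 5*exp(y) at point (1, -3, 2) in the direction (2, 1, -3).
5*sqrt(14)*(1 - 4*exp(3))*exp(-3)/14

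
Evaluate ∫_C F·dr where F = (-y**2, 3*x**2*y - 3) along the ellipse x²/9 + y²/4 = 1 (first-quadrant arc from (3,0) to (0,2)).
29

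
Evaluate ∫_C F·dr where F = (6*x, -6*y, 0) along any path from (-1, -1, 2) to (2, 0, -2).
12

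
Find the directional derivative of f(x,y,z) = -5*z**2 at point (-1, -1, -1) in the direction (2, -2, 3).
30*sqrt(17)/17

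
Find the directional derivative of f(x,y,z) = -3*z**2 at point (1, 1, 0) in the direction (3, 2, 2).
0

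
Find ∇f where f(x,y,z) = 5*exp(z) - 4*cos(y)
(0, 4*sin(y), 5*exp(z))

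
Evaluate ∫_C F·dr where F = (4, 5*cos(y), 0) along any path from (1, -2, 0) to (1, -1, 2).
-5*sin(1) + 5*sin(2)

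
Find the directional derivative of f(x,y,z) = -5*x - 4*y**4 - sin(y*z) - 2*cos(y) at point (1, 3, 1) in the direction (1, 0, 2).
-sqrt(5)*(6*cos(3) + 5)/5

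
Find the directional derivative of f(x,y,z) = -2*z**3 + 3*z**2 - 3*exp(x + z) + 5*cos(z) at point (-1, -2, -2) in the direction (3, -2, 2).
sqrt(17)*(2*(-36 + 5*sin(2))*exp(3) - 15)*exp(-3)/17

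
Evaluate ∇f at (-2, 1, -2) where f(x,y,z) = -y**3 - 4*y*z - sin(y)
(0, 5 - cos(1), -4)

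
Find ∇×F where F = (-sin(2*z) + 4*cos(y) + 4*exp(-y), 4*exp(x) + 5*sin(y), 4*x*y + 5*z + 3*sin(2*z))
(4*x, -4*y - 2*cos(2*z), 4*exp(x) + 4*sin(y) + 4*exp(-y))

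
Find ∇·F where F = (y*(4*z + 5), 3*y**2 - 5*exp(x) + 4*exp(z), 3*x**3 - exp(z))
6*y - exp(z)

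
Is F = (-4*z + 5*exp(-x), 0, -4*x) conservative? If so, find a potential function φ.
Yes, F is conservative. φ = -4*x*z - 5*exp(-x)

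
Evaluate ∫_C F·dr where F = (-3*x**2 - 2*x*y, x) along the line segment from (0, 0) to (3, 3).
-81/2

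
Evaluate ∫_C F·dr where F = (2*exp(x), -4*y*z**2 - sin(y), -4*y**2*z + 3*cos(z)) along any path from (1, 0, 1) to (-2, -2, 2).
-33 - 2*E - 3*sin(1) + cos(2) + 2*exp(-2) + 3*sin(2)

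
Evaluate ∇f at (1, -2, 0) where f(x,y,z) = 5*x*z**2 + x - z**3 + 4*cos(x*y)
(1 - 8*sin(2), 4*sin(2), 0)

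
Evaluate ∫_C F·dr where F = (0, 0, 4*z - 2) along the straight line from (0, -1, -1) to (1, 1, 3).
8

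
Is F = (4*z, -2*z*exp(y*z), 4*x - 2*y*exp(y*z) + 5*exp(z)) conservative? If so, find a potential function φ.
Yes, F is conservative. φ = 4*x*z + 5*exp(z) - 2*exp(y*z)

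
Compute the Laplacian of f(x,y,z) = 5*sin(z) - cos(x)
-5*sin(z) + cos(x)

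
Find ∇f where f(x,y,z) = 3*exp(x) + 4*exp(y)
(3*exp(x), 4*exp(y), 0)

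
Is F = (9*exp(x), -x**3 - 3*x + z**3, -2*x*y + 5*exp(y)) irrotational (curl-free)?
No, ∇×F = (-2*x - 3*z**2 + 5*exp(y), 2*y, -3*x**2 - 3)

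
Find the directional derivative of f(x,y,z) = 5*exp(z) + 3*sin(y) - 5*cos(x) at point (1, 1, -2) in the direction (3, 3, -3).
sqrt(3)*(-5 + (3*cos(1) + 5*sin(1))*exp(2))*exp(-2)/3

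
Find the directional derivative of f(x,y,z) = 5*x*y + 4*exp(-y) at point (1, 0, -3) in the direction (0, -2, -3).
-2*sqrt(13)/13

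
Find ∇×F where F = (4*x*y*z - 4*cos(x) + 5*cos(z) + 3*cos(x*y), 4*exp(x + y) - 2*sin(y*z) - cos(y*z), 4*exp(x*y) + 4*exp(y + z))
(4*x*exp(x*y) - y*sin(y*z) + 2*y*cos(y*z) + 4*exp(y + z), 4*x*y - 4*y*exp(x*y) - 5*sin(z), -4*x*z + 3*x*sin(x*y) + 4*exp(x + y))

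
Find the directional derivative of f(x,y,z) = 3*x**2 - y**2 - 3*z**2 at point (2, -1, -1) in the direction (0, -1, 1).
2*sqrt(2)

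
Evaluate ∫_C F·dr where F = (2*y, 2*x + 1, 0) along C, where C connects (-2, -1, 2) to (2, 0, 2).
-3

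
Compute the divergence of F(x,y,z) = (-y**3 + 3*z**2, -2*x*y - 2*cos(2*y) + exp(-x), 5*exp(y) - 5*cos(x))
-2*x + 4*sin(2*y)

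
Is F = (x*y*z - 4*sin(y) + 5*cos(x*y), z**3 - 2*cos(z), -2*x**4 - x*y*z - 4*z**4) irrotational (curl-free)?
No, ∇×F = (-x*z - 3*z**2 - 2*sin(z), 8*x**3 + x*y + y*z, -x*z + 5*x*sin(x*y) + 4*cos(y))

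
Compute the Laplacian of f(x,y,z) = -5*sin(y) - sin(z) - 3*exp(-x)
5*sin(y) + sin(z) - 3*exp(-x)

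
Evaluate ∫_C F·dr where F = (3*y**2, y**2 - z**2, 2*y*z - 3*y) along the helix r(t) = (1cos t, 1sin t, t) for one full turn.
-8*pi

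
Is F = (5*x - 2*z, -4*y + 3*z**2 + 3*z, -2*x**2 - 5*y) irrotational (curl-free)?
No, ∇×F = (-6*z - 8, 4*x - 2, 0)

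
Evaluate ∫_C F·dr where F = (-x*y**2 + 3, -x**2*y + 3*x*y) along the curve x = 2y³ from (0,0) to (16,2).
-2128/5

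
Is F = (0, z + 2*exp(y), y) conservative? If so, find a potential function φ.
Yes, F is conservative. φ = y*z + 2*exp(y)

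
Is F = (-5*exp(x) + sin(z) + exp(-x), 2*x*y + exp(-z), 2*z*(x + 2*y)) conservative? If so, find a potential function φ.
No, ∇×F = (4*z + exp(-z), -2*z + cos(z), 2*y) ≠ 0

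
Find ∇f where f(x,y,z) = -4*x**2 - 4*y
(-8*x, -4, 0)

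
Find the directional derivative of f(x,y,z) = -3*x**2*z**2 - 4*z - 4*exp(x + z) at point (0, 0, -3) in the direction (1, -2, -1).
2*sqrt(6)/3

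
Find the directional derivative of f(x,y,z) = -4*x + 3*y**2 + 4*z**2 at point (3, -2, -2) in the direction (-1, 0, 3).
-22*sqrt(10)/5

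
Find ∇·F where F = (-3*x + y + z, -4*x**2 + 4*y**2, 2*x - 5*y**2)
8*y - 3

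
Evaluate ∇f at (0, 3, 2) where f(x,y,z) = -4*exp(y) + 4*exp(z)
(0, -4*exp(3), 4*exp(2))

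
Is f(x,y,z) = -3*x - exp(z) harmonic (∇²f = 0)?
No, ∇²f = -exp(z)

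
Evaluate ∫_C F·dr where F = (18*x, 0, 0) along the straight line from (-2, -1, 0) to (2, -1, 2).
0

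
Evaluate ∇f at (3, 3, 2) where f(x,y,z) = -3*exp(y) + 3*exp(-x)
(-3*exp(-3), -3*exp(3), 0)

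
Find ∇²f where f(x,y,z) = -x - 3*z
0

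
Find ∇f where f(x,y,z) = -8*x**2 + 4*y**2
(-16*x, 8*y, 0)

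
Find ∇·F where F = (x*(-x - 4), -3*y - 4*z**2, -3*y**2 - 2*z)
-2*x - 9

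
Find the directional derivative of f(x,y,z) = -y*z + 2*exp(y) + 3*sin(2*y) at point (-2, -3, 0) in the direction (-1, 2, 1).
sqrt(6)*(4 + 3*exp(3) + 12*exp(3)*cos(6))*exp(-3)/6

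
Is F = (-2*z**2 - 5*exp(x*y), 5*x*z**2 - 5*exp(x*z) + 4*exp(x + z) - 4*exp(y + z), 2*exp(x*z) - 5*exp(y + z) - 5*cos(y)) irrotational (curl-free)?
No, ∇×F = (-10*x*z + 5*x*exp(x*z) - 4*exp(x + z) - exp(y + z) + 5*sin(y), 2*z*(-exp(x*z) - 2), 5*x*exp(x*y) + 5*z**2 - 5*z*exp(x*z) + 4*exp(x + z))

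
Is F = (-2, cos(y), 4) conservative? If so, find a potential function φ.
Yes, F is conservative. φ = -2*x + 4*z + sin(y)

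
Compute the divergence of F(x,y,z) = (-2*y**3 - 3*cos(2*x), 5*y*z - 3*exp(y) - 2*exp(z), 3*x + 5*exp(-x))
5*z - 3*exp(y) + 6*sin(2*x)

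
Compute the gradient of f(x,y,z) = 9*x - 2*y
(9, -2, 0)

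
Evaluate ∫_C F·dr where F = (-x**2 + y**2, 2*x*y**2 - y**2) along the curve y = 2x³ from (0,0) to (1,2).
83/35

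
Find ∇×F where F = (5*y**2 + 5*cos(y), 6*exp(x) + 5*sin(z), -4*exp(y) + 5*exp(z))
(-4*exp(y) - 5*cos(z), 0, -10*y + 6*exp(x) + 5*sin(y))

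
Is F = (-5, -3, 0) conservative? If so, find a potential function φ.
Yes, F is conservative. φ = -5*x - 3*y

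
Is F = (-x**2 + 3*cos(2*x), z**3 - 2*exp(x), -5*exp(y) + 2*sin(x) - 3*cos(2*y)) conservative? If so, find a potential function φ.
No, ∇×F = (-3*z**2 - 5*exp(y) + 6*sin(2*y), -2*cos(x), -2*exp(x)) ≠ 0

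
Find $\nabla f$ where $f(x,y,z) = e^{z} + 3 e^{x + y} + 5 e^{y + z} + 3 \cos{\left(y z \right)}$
(3*exp(x + y), -3*z*sin(y*z) + 3*exp(x + y) + 5*exp(y + z), -3*y*sin(y*z) + exp(z) + 5*exp(y + z))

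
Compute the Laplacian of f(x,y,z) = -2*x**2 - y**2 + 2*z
-6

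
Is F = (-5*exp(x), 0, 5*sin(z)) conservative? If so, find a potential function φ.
Yes, F is conservative. φ = -5*exp(x) - 5*cos(z)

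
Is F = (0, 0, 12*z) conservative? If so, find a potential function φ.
Yes, F is conservative. φ = 6*z**2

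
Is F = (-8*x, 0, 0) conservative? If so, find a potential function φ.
Yes, F is conservative. φ = -4*x**2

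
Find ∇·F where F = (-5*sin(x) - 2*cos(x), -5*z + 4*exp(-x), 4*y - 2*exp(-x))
2*sin(x) - 5*cos(x)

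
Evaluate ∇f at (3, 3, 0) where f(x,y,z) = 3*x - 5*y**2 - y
(3, -31, 0)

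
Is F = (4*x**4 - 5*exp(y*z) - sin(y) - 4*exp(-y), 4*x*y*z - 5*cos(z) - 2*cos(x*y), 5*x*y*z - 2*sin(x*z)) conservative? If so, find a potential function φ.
No, ∇×F = (-4*x*y + 5*x*z - 5*sin(z), -5*y*z - 5*y*exp(y*z) + 2*z*cos(x*z), 4*y*z + 2*y*sin(x*y) + 5*z*exp(y*z) + cos(y) - 4*exp(-y)) ≠ 0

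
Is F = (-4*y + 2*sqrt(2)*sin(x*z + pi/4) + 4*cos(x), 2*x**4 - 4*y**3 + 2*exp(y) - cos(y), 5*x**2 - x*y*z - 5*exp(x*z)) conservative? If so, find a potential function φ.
No, ∇×F = (-x*z, 2*sqrt(2)*x*cos(x*z + pi/4) - 10*x + y*z + 5*z*exp(x*z), 8*x**3 + 4) ≠ 0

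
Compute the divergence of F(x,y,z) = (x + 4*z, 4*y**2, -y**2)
8*y + 1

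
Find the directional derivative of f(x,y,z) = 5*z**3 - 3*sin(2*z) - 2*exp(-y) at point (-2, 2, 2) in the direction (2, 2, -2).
2*sqrt(3)*(3*(-10 + cos(4))*exp(2) + 1)*exp(-2)/3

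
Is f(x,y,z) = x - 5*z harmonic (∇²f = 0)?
Yes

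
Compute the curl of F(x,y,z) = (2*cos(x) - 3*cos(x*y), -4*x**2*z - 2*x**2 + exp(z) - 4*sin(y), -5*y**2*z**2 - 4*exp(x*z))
(4*x**2 - 10*y*z**2 - exp(z), 4*z*exp(x*z), -x*(8*z + 3*sin(x*y) + 4))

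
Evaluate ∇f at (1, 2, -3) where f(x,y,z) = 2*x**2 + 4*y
(4, 4, 0)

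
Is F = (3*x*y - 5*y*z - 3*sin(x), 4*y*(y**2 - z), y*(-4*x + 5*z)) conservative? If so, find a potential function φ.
No, ∇×F = (-4*x + 4*y + 5*z, -y, -3*x + 5*z) ≠ 0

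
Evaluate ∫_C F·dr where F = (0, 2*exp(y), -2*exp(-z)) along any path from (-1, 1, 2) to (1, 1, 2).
0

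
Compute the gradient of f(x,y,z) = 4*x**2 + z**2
(8*x, 0, 2*z)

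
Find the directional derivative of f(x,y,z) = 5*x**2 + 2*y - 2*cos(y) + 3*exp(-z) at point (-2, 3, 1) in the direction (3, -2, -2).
2*sqrt(17)*(-2*E*(sin(3) + 16) + 3)*exp(-1)/17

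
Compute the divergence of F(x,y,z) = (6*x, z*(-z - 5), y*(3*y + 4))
6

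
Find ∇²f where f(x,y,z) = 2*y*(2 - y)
-4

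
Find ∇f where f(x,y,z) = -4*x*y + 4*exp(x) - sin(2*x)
(-4*y + 4*exp(x) - 2*cos(2*x), -4*x, 0)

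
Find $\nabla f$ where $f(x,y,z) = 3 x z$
(3*z, 0, 3*x)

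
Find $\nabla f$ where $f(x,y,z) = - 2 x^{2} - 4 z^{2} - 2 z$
(-4*x, 0, -8*z - 2)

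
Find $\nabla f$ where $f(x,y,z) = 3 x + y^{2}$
(3, 2*y, 0)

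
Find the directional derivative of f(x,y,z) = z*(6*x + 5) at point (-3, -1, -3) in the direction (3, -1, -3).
-15*sqrt(19)/19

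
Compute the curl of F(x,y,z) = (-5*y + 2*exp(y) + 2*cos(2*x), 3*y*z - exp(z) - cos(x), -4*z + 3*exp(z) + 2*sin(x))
(-3*y + exp(z), -2*cos(x), -2*exp(y) + sin(x) + 5)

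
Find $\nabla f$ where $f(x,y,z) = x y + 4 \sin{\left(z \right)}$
(y, x, 4*cos(z))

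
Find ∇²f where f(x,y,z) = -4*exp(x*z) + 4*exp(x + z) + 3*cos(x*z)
-4*x**2*exp(x*z) - 3*x**2*cos(x*z) - 4*z**2*exp(x*z) - 3*z**2*cos(x*z) + 8*exp(x + z)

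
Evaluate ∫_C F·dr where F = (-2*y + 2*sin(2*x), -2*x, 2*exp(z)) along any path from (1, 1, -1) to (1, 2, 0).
-2*exp(-1)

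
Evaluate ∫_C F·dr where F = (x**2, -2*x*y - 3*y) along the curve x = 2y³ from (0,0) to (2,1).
11/30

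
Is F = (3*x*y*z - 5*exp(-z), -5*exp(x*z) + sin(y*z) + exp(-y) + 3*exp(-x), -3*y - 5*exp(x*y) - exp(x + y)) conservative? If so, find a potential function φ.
No, ∇×F = (-5*x*exp(x*y) + 5*x*exp(x*z) - y*cos(y*z) - exp(x + y) - 3, 3*x*y + 5*y*exp(x*y) + exp(x + y) + 5*exp(-z), -3*x*z - 5*z*exp(x*z) - 3*exp(-x)) ≠ 0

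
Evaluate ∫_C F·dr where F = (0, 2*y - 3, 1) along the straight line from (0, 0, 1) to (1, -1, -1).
2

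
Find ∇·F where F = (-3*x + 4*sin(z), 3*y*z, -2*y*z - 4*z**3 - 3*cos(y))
-2*y - 12*z**2 + 3*z - 3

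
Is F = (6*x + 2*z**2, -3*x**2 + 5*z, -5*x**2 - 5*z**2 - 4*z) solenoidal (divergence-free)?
No, ∇·F = 2 - 10*z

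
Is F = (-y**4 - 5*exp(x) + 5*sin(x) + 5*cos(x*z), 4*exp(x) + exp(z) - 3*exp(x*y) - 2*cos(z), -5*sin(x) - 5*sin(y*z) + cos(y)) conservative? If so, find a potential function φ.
No, ∇×F = (-5*z*cos(y*z) - exp(z) - sin(y) - 2*sin(z), -5*x*sin(x*z) + 5*cos(x), 4*y**3 - 3*y*exp(x*y) + 4*exp(x)) ≠ 0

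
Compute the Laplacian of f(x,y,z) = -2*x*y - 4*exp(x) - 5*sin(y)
-4*exp(x) + 5*sin(y)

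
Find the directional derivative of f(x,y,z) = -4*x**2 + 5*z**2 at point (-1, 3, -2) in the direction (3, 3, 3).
-4*sqrt(3)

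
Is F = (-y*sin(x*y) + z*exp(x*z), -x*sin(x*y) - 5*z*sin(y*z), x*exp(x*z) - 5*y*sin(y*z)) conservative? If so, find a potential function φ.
Yes, F is conservative. φ = exp(x*z) + cos(x*y) + 5*cos(y*z)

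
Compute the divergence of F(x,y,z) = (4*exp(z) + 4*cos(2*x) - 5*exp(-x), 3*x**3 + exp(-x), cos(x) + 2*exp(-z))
-8*sin(2*x) - 2*exp(-z) + 5*exp(-x)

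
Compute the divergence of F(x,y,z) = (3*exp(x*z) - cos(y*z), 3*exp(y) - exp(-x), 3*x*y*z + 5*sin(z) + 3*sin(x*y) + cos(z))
3*x*y + 3*z*exp(x*z) + 3*exp(y) - sin(z) + 5*cos(z)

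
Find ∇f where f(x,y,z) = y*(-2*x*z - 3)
(-2*y*z, -2*x*z - 3, -2*x*y)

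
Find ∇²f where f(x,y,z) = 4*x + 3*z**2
6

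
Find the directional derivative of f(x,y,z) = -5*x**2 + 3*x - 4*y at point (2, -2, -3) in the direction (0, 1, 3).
-2*sqrt(10)/5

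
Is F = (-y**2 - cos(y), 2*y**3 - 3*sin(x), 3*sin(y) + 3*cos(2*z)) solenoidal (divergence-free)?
No, ∇·F = 6*y**2 - 6*sin(2*z)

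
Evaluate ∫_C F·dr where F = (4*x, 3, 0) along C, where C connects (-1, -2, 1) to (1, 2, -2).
12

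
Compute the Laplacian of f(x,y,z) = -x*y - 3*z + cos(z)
-cos(z)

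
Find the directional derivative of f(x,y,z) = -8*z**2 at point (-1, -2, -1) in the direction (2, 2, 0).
0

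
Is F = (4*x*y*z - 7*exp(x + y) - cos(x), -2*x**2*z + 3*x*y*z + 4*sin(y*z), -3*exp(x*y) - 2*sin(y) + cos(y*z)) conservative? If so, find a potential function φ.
No, ∇×F = (2*x**2 - 3*x*y - 3*x*exp(x*y) - 4*y*cos(y*z) - z*sin(y*z) - 2*cos(y), y*(4*x + 3*exp(x*y)), -8*x*z + 3*y*z + 7*exp(x + y)) ≠ 0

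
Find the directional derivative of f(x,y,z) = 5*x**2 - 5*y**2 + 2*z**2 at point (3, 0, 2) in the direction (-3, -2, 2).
-74*sqrt(17)/17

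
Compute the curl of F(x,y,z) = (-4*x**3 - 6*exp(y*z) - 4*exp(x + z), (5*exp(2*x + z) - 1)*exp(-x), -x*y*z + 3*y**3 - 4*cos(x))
(-x*z + 9*y**2 - 5*exp(x + z), y*z - 6*y*exp(y*z) - 4*exp(x + z) - 4*sin(x), 6*z*exp(y*z) + 5*exp(x + z) + exp(-x))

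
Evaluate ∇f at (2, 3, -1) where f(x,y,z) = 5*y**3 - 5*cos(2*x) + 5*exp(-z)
(10*sin(4), 135, -5*E)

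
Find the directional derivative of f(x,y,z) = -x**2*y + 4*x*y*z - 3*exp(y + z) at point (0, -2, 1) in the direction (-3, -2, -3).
3*sqrt(22)*(5 + 8*E)*exp(-1)/22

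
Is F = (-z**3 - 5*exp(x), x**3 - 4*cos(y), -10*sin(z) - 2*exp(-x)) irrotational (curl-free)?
No, ∇×F = (0, -3*z**2 - 2*exp(-x), 3*x**2)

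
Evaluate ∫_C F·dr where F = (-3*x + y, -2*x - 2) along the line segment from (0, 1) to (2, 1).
-4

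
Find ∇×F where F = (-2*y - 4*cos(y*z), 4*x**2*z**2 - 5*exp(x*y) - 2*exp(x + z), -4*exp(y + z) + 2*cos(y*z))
(-8*x**2*z - 2*z*sin(y*z) + 2*exp(x + z) - 4*exp(y + z), 4*y*sin(y*z), 8*x*z**2 - 5*y*exp(x*y) - 4*z*sin(y*z) - 2*exp(x + z) + 2)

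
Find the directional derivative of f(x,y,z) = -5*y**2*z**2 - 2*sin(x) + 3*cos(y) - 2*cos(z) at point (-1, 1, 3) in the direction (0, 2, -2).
sqrt(2)*(-30 - 3*sin(1)/2 - sin(3))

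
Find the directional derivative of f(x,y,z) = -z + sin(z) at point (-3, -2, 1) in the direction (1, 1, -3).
3*sqrt(11)*(1 - cos(1))/11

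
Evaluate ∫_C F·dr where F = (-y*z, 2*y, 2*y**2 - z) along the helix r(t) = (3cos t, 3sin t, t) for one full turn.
pi*(18 + 7*pi)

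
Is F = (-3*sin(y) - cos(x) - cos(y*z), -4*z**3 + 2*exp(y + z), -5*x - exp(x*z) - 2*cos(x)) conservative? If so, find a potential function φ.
No, ∇×F = (12*z**2 - 2*exp(y + z), y*sin(y*z) + z*exp(x*z) - 2*sin(x) + 5, -z*sin(y*z) + 3*cos(y)) ≠ 0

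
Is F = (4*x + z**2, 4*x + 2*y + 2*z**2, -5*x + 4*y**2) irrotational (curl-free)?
No, ∇×F = (8*y - 4*z, 2*z + 5, 4)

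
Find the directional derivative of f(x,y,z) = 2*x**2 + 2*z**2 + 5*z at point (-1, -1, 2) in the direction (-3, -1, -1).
-sqrt(11)/11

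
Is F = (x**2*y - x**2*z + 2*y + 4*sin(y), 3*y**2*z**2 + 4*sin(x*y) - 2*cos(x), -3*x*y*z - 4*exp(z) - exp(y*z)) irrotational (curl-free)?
No, ∇×F = (z*(-3*x - 6*y**2 - exp(y*z)), -x**2 + 3*y*z, -x**2 + 4*y*cos(x*y) + 2*sin(x) - 4*cos(y) - 2)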